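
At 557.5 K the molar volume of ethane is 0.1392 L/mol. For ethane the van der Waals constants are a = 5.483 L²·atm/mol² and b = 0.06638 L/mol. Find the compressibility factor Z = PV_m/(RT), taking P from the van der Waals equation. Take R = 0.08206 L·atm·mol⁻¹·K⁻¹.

Z ≈ 1.051

P = RT/(V_m − b) − a/V_m² = (0.08206)(557.5)/(0.1392 − 0.06638) − 5.483/(0.1392)²
  = 45.748/0.072820 − 282.97 = 628.23 − 282.97 = 345.26 atm
Z = PV_m/(RT) = (345.26)(0.1392)/((0.08206)(557.5)) = 48.060/45.748 = 1.051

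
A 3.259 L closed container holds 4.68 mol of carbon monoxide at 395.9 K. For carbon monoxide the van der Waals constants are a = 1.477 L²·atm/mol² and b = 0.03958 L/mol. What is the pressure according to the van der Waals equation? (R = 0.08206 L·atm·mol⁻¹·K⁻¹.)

P = nRT/(V − nb) − a n²/V²
nRT/(V − nb) = (4.68)(0.08206)(395.9)/(3.259 − 4.68×0.03958) = 152.04/3.0738 = 49.463 atm
a n²/V² = (1.477)(4.68)²/(3.259)² = 3.0458 atm
P = 49.463 − 3.0458 = 46.42 atm

P ≈ 46.42 atm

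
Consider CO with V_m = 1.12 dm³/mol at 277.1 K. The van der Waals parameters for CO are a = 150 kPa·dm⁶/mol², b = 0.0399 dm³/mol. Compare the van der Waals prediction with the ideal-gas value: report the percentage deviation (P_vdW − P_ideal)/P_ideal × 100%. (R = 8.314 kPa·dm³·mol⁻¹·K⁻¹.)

Ideal: P_ideal = RT/V_m = (8.314)(277.1)/1.12 = 2056.97 kPa
vdW: P = RT/(V_m − b) − a/V_m² = 2303.81/1.08010 − 150/1.25440 = 2132.96 − 119.579 = 2013.38 kPa
% deviation = (2013.38 − 2056.97)/2056.97 × 100% = -2.12%

-2.12 %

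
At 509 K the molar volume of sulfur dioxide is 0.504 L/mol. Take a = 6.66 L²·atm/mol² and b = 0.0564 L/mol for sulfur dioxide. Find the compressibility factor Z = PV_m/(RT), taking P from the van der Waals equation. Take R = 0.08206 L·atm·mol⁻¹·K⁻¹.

Z ≈ 0.8096

P = RT/(V_m − b) − a/V_m² = (0.08206)(509)/(0.504 − 0.0564) − 6.66/(0.504)²
  = 41.769/0.44760 − 26.219 = 93.318 − 26.219 = 67.099 atm
Z = PV_m/(RT) = (67.099)(0.504)/((0.08206)(509)) = 33.818/41.769 = 0.8096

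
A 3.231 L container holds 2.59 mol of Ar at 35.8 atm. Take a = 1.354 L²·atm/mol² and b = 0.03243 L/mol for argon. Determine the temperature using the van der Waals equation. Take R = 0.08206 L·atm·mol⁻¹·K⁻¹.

T ≈ 543.0 K

T = (P + a n²/V²)(V − nb)/(nR)
P + a n²/V² = 35.8 + (1.354)(2.59)²/(3.231)² = 36.670 atm
V − nb = 3.231 − (2.59)(0.03243) = 3.1470 L
T = (36.670)(3.1470)/((2.59)(0.08206)) = 543.0 K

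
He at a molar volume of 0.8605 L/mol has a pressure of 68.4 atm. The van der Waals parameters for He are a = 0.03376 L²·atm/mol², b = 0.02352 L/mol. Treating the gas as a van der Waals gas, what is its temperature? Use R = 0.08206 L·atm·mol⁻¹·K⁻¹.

T ≈ 698.1 K

T = (P + a/V_m²)(V_m − b)/R
P + a/V_m² = 68.4 + 0.03376/(0.8605)² = 68.446 atm
V_m − b = 0.8605 − 0.02352 = 0.83698 L/mol
T = (68.446)(0.83698)/0.08206 = 698.1 K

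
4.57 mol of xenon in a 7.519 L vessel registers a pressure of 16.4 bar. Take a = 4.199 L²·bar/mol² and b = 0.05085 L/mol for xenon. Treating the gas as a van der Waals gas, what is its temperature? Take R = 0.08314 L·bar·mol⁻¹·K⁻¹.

T ≈ 344.3 K

T = (P + a n²/V²)(V − nb)/(nR)
P + a n²/V² = 16.4 + (4.199)(4.57)²/(7.519)² = 17.951 bar
V − nb = 7.519 − (4.57)(0.05085) = 7.2866 L
T = (17.951)(7.2866)/((4.57)(0.08314)) = 344.3 K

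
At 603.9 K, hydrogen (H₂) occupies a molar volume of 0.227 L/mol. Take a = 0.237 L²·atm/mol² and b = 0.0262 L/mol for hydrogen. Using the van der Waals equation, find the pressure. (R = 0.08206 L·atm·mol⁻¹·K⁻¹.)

P = RT/(V_m − b) − a/V_m²
RT/(V_m − b) = (0.08206)(603.9)/(0.227 − 0.0262) = 49.556/0.20080 = 246.79 atm
a/V_m² = 0.237/(0.227)² = 4.5994 atm
P = 246.79 − 4.5994 = 242.2 atm

P ≈ 242.2 atm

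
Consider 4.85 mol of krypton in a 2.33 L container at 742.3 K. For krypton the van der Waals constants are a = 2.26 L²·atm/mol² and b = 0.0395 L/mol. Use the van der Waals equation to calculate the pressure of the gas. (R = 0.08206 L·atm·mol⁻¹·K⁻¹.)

P = nRT/(V − nb) − a n²/V²
nRT/(V − nb) = (4.85)(0.08206)(742.3)/(2.33 − 4.85×0.0395) = 295.43/2.1384 = 138.15 atm
a n²/V² = (2.26)(4.85)²/(2.33)² = 9.7922 atm
P = 138.15 − 9.7922 = 128.4 atm

P ≈ 128.4 atm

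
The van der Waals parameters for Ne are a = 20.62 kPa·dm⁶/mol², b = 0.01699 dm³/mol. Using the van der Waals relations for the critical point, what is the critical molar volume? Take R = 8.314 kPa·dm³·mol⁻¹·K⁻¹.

V_m,c ≈ 0.05097 dm³/mol

For a van der Waals gas, V_m,c = 3b.
V_m,c = 3×0.01699 = 0.05097 dm³/mol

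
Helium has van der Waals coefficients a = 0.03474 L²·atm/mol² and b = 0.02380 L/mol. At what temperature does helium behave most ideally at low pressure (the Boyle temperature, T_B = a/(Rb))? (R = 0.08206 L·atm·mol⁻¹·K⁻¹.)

For a van der Waals gas the second virial coefficient B₂ = b − a/(RT) vanishes at T_B = a/(Rb).
T_B = 0.03474/(0.08206×0.02380) = 0.03474/0.0019530 = 17.79 K

T_B ≈ 17.79 K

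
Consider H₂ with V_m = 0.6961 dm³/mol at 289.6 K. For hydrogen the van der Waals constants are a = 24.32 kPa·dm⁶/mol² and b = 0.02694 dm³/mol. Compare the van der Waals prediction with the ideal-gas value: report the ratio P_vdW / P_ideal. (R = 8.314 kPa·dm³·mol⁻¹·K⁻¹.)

P_vdW / P_ideal ≈ 1.026

Ideal: P_ideal = RT/V_m = (8.314)(289.6)/0.6961 = 3458.89 kPa
vdW: P = RT/(V_m − b) − a/V_m² = 2407.73/0.669160 − 24.32/0.484555 = 3598.14 − 50.1904 = 3547.95 kPa
Ratio = 3547.95/3458.89 = 1.026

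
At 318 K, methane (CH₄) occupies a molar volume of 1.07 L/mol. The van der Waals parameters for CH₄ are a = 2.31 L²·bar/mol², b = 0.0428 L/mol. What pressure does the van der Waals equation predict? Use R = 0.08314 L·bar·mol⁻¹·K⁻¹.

P = RT/(V_m − b) − a/V_m²
RT/(V_m − b) = (0.08314)(318)/(1.07 − 0.0428) = 26.439/1.0272 = 25.739 bar
a/V_m² = 2.31/(1.07)² = 2.0176 bar
P = 25.739 − 2.0176 = 23.72 bar

P ≈ 23.72 bar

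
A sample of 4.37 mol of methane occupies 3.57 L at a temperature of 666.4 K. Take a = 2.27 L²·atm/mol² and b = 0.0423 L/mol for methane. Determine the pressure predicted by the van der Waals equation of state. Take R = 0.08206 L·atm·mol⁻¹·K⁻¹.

P = nRT/(V − nb) − a n²/V²
nRT/(V − nb) = (4.37)(0.08206)(666.4)/(3.57 − 4.37×0.0423) = 238.97/3.3851 = 70.595 atm
a n²/V² = (2.27)(4.37)²/(3.57)² = 3.4014 atm
P = 70.595 − 3.4014 = 67.19 atm

P ≈ 67.19 atm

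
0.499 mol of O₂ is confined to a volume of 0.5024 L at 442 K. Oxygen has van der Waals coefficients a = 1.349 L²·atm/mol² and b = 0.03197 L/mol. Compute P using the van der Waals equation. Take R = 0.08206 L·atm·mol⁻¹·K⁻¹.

P ≈ 35.88 atm

P = nRT/(V − nb) − a n²/V²
nRT/(V − nb) = (0.499)(0.08206)(442)/(0.5024 − 0.499×0.03197) = 18.099/0.48645 = 37.206 atm
a n²/V² = (1.349)(0.499)²/(0.5024)² = 1.3308 atm
P = 37.206 − 1.3308 = 35.88 atm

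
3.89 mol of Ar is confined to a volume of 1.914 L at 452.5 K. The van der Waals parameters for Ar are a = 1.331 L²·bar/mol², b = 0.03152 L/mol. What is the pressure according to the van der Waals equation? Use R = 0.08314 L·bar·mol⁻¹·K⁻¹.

P ≈ 76.20 bar

P = nRT/(V − nb) − a n²/V²
nRT/(V − nb) = (3.89)(0.08314)(452.5)/(1.914 − 3.89×0.03152) = 146.35/1.7914 = 81.696 bar
a n²/V² = (1.331)(3.89)²/(1.914)² = 5.4979 bar
P = 81.696 − 5.4979 = 76.20 bar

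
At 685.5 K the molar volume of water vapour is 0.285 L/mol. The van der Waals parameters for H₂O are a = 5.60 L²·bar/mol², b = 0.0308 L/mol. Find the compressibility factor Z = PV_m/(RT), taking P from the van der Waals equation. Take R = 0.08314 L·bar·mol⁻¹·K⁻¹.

Z ≈ 0.7764

P = RT/(V_m − b) − a/V_m² = (0.08314)(685.5)/(0.285 − 0.0308) − 5.60/(0.285)²
  = 56.992/0.25420 − 68.944 = 224.20 − 68.944 = 155.26 bar
Z = PV_m/(RT) = (155.26)(0.285)/((0.08314)(685.5)) = 44.249/56.992 = 0.7764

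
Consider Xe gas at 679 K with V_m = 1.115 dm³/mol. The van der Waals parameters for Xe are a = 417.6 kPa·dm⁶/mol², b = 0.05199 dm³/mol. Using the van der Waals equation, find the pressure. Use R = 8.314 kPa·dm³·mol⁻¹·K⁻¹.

P ≈ 4975 kPa

P = RT/(V_m − b) − a/V_m²
RT/(V_m − b) = (8.314)(679)/(1.115 − 0.05199) = 5645.2/1.0630 = 5310.6 kPa
a/V_m² = 417.6/(1.115)² = 335.90 kPa
P = 5310.6 − 335.90 = 4975 kPa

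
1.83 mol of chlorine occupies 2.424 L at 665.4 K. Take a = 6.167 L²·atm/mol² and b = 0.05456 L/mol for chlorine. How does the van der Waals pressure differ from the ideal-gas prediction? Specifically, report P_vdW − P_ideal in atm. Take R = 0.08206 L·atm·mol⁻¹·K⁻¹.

ΔP ≈ -1.744 atm

Ideal: P_ideal = nRT/V = (1.83)(0.08206)(665.4)/2.424 = 41.2224 atm
vdW: P = nRT/(V − nb) − a n²/V² = 99.9230/2.32416 − 20.6527/5.87578 = 42.9932 − 3.51489 = 39.4783 atm
ΔP = 39.4783 − 41.2224 = -1.744 atm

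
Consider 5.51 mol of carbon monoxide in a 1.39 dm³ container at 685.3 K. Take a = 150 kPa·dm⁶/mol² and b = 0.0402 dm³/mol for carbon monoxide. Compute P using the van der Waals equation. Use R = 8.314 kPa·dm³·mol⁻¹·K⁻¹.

P = nRT/(V − nb) − a n²/V²
nRT/(V − nb) = (5.51)(8.314)(685.3)/(1.39 − 5.51×0.0402) = 31394/1.1685 = 26867 kPa
a n²/V² = (150)(5.51)²/(1.39)² = 2357.0 kPa
P = 26867 − 2357.0 = 24510 kPa

P ≈ 24510 kPa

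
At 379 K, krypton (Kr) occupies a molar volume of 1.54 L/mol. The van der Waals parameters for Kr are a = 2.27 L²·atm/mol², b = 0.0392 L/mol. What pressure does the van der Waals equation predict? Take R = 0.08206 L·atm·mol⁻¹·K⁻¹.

P ≈ 19.77 atm

P = RT/(V_m − b) − a/V_m²
RT/(V_m − b) = (0.08206)(379)/(1.54 − 0.0392) = 31.101/1.5008 = 20.723 atm
a/V_m² = 2.27/(1.54)² = 0.95716 atm
P = 20.723 − 0.95716 = 19.77 atm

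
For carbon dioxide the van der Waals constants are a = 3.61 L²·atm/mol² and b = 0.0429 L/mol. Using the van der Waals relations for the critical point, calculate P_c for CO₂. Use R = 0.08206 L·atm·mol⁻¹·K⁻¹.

For a van der Waals gas, P_c = a/(27b²).
P_c = 3.61/(27×(0.0429)²) = 3.61/0.049691 = 72.65 atm

P_c ≈ 72.65 atm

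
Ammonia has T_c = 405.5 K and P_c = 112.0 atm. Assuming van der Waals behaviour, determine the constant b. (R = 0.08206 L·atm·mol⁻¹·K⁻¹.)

From T_c = 8a/(27Rb) and P_c = a/(27b²): b = R T_c/(8 P_c).
b = (0.08206)(405.5)/(8×112.0) = 33.275/896.00 = 0.03714 L/mol

b ≈ 0.03714 L/mol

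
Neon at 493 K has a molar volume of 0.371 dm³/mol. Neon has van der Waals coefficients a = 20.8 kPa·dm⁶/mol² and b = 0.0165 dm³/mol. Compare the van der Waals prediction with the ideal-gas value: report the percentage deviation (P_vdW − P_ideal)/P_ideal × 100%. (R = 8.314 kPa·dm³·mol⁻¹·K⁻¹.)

Ideal: P_ideal = RT/V_m = (8.314)(493)/0.371 = 11048.0 kPa
vdW: P = RT/(V_m − b) − a/V_m² = 4098.80/0.354500 − 20.8/0.137641 = 11562.2 − 151.118 = 11411.1 kPa
% deviation = (11411.1 − 11048.0)/11048.0 × 100% = 3.29%

3.29 %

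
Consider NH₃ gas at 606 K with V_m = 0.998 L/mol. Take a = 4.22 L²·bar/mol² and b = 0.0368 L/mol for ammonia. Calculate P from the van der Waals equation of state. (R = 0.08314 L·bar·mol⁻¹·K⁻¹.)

P = RT/(V_m − b) − a/V_m²
RT/(V_m − b) = (0.08314)(606)/(0.998 − 0.0368) = 50.383/0.96120 = 52.417 bar
a/V_m² = 4.22/(0.998)² = 4.2369 bar
P = 52.417 − 4.2369 = 48.18 bar

P ≈ 48.18 bar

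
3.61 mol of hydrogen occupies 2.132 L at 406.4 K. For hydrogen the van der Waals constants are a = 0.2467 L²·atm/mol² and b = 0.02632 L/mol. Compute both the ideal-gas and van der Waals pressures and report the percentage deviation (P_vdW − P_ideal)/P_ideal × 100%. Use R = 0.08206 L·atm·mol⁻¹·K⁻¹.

Ideal: P_ideal = nRT/V = (3.61)(0.08206)(406.4)/2.132 = 56.4684 atm
vdW: P = nRT/(V − nb) − a n²/V² = 120.391/2.03698 − 3.21502/4.54542 = 59.1027 − 0.707310 = 58.3954 atm
% deviation = (58.3954 − 56.4684)/56.4684 × 100% = 3.41%

3.41 %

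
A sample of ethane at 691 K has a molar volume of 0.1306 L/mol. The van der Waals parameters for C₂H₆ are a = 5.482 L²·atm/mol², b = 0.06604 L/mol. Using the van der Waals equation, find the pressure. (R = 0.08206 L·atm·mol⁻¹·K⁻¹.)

P = RT/(V_m − b) − a/V_m²
RT/(V_m − b) = (0.08206)(691)/(0.1306 − 0.06604) = 56.703/0.064560 = 878.30 atm
a/V_m² = 5.482/(0.1306)² = 321.41 atm
P = 878.30 − 321.41 = 556.9 atm

P ≈ 556.9 atm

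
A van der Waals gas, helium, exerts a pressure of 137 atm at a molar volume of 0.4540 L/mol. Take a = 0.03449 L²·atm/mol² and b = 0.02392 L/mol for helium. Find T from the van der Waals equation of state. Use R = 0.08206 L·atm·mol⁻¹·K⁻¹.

T = (P + a/V_m²)(V_m − b)/R
P + a/V_m² = 137 + 0.03449/(0.4540)² = 137.17 atm
V_m − b = 0.4540 − 0.02392 = 0.43008 L/mol
T = (137.17)(0.43008)/0.08206 = 718.9 K

T ≈ 718.9 K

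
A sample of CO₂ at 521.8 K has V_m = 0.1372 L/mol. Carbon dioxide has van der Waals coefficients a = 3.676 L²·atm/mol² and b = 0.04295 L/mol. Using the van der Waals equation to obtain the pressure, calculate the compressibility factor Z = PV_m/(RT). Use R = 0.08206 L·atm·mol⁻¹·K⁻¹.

Z ≈ 0.8300

P = RT/(V_m − b) − a/V_m² = (0.08206)(521.8)/(0.1372 − 0.04295) − 3.676/(0.1372)²
  = 42.819/0.094250 − 195.28 = 454.31 − 195.28 = 259.03 atm
Z = PV_m/(RT) = (259.03)(0.1372)/((0.08206)(521.8)) = 35.539/42.819 = 0.8300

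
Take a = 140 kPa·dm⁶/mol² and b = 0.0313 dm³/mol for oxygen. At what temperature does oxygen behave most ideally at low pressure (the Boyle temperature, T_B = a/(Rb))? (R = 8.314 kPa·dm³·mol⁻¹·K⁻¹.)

T_B ≈ 538.0 K

For a van der Waals gas the second virial coefficient B₂ = b − a/(RT) vanishes at T_B = a/(Rb).
T_B = 140/(8.314×0.0313) = 140/0.26023 = 538.0 K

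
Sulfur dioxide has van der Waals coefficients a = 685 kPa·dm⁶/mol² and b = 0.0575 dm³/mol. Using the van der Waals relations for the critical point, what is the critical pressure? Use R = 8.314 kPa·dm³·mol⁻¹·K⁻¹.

P_c ≈ 7673 kPa

For a van der Waals gas, P_c = a/(27b²).
P_c = 685/(27×(0.0575)²) = 685/0.089269 = 7673 kPa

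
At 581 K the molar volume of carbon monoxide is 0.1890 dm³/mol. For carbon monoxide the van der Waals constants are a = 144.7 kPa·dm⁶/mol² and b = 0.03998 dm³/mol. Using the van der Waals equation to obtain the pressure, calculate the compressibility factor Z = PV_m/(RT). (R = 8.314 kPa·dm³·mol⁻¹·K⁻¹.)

P = RT/(V_m − b) − a/V_m² = (8.314)(581)/(0.1890 − 0.03998) − 144.7/(0.1890)²
  = 4830.4/0.14902 − 4050.8 = 32414 − 4050.8 = 28363 kPa
Z = PV_m/(RT) = (28363)(0.1890)/((8.314)(581)) = 5360.6/4830.4 = 1.110

Z ≈ 1.110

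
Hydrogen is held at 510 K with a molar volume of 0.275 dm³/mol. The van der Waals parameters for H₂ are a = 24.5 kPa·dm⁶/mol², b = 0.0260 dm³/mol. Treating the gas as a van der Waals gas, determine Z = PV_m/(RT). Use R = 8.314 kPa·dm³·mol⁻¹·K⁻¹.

Z ≈ 1.083

P = RT/(V_m − b) − a/V_m² = (8.314)(510)/(0.275 − 0.0260) − 24.5/(0.275)²
  = 4240.1/0.24900 − 323.97 = 17029 − 323.97 = 16705 kPa
Z = PV_m/(RT) = (16705)(0.275)/((8.314)(510)) = 4593.9/4240.1 = 1.083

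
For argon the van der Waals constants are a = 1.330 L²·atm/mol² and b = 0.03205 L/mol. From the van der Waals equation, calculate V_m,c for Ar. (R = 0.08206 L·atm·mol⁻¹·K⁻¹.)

For a van der Waals gas, V_m,c = 3b.
V_m,c = 3×0.03205 = 0.09615 L/mol

V_m,c ≈ 0.09615 L/mol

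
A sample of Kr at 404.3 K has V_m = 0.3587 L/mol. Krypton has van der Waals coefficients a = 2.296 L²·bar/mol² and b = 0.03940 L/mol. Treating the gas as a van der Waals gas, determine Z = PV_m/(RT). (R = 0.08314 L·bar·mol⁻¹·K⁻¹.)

P = RT/(V_m − b) − a/V_m² = (0.08314)(404.3)/(0.3587 − 0.03940) − 2.296/(0.3587)²
  = 33.614/0.31930 − 17.845 = 105.27 − 17.845 = 87.43 bar
Z = PV_m/(RT) = (87.43)(0.3587)/((0.08314)(404.3)) = 31.361/33.614 = 0.9330

Z ≈ 0.9330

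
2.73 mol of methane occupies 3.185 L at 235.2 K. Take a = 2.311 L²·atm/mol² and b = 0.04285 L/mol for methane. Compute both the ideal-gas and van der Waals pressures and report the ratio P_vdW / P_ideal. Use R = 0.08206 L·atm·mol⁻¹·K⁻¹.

Ideal: P_ideal = nRT/V = (2.73)(0.08206)(235.2)/3.185 = 16.5433 atm
vdW: P = nRT/(V − nb) − a n²/V² = 52.6904/3.06802 − 17.2237/10.1442 = 17.1741 − 1.69789 = 15.4762 atm
Ratio = 15.4762/16.5433 = 0.9355

P_vdW / P_ideal ≈ 0.9355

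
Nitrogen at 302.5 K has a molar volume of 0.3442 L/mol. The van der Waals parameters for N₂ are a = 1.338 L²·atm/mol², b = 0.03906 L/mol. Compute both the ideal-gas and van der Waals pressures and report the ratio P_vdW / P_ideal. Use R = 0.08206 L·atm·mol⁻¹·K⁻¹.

P_vdW / P_ideal ≈ 0.9714

Ideal: P_ideal = RT/V_m = (0.08206)(302.5)/0.3442 = 72.1184 atm
vdW: P = RT/(V_m − b) − a/V_m² = 24.8232/0.305140 − 1.338/0.118474 = 81.3502 − 11.2936 = 70.0566 atm
Ratio = 70.0566/72.1184 = 0.9714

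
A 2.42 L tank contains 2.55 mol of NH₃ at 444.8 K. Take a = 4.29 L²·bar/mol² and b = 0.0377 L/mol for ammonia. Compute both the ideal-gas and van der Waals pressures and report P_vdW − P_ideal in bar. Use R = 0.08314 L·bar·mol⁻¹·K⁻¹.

ΔP ≈ -3.151 bar

Ideal: P_ideal = nRT/V = (2.55)(0.08314)(444.8)/2.42 = 38.9672 bar
vdW: P = nRT/(V − nb) − a n²/V² = 94.3007/2.32387 − 27.8957/5.85640 = 40.5792 − 4.76328 = 35.8159 bar
ΔP = 35.8159 − 38.9672 = -3.151 bar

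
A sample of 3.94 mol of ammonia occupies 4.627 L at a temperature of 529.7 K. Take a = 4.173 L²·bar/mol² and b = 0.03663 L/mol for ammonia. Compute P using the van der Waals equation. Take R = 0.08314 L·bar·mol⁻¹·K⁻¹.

P = nRT/(V − nb) − a n²/V²
nRT/(V − nb) = (3.94)(0.08314)(529.7)/(4.627 − 3.94×0.03663) = 173.51/4.4827 = 38.707 bar
a n²/V² = (4.173)(3.94)²/(4.627)² = 3.0258 bar
P = 38.707 − 3.0258 = 35.68 bar

P ≈ 35.68 bar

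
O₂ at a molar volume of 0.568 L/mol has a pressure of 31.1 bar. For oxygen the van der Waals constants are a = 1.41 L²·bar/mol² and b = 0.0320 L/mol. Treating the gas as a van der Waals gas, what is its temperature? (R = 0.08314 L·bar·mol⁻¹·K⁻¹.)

T = (P + a/V_m²)(V_m − b)/R
P + a/V_m² = 31.1 + 1.41/(0.568)² = 35.470 bar
V_m − b = 0.568 − 0.0320 = 0.53600 L/mol
T = (35.470)(0.53600)/0.08314 = 228.7 K

T ≈ 228.7 K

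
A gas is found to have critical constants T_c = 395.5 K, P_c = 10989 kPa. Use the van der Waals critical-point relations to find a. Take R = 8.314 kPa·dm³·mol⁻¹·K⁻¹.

a ≈ 415.1 kPa·dm⁶/mol²

From T_c = 8a/(27Rb) and P_c = a/(27b²): a = 27 R² T_c²/(64 P_c).
a = 27×(8.314)²×(395.5)²/(64×10989) = 291928691/703296 = 415.1 kPa·dm⁶/mol²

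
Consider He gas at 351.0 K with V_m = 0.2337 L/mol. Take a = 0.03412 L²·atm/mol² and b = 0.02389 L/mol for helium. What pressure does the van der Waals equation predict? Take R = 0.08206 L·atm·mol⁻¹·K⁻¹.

P = RT/(V_m − b) − a/V_m²
RT/(V_m − b) = (0.08206)(351.0)/(0.2337 − 0.02389) = 28.803/0.20981 = 137.28 atm
a/V_m² = 0.03412/(0.2337)² = 0.62473 atm
P = 137.28 − 0.62473 = 136.7 atm

P ≈ 136.7 atm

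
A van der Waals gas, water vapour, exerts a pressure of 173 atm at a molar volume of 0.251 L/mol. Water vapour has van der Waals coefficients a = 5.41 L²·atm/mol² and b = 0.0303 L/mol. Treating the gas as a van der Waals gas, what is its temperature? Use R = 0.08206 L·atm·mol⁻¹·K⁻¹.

T = (P + a/V_m²)(V_m − b)/R
P + a/V_m² = 173 + 5.41/(0.251)² = 258.87 atm
V_m − b = 0.251 − 0.0303 = 0.22070 L/mol
T = (258.87)(0.22070)/0.08206 = 696.2 K

T ≈ 696.2 K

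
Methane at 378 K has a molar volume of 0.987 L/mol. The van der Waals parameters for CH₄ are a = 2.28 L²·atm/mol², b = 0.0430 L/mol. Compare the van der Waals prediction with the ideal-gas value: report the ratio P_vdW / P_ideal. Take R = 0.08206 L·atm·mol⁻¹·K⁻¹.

P_vdW / P_ideal ≈ 0.9711

Ideal: P_ideal = RT/V_m = (0.08206)(378)/0.987 = 31.4272 atm
vdW: P = RT/(V_m − b) − a/V_m² = 31.0187/0.944000 − 2.28/0.974169 = 32.8588 − 2.34046 = 30.5183 atm
Ratio = 30.5183/31.4272 = 0.9711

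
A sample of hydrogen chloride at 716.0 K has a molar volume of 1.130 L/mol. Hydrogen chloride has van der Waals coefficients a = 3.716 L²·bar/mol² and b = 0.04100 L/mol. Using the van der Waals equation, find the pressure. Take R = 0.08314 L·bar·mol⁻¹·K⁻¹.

P ≈ 51.75 bar

P = RT/(V_m − b) − a/V_m²
RT/(V_m − b) = (0.08314)(716.0)/(1.130 − 0.04100) = 59.528/1.0890 = 54.663 bar
a/V_m² = 3.716/(1.130)² = 2.9102 bar
P = 54.663 − 2.9102 = 51.75 bar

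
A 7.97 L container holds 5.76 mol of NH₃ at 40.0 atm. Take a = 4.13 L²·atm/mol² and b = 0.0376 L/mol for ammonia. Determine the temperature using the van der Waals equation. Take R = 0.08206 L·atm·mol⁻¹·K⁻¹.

T ≈ 691.5 K

T = (P + a n²/V²)(V − nb)/(nR)
P + a n²/V² = 40.0 + (4.13)(5.76)²/(7.97)² = 42.157 atm
V − nb = 7.97 − (5.76)(0.0376) = 7.7534 L
T = (42.157)(7.7534)/((5.76)(0.08206)) = 691.5 K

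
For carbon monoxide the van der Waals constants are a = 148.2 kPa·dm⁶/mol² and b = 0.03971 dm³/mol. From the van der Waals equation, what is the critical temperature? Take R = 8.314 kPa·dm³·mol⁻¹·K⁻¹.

For a van der Waals gas, T_c = 8a/(27Rb).
T_c = 8×148.2/(27×8.314×0.03971) = 1185.6/8.9140 = 133.0 K

T_c ≈ 133.0 K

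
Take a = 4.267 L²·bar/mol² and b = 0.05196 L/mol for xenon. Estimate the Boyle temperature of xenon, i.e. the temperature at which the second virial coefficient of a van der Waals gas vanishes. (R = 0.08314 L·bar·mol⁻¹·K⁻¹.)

T_B ≈ 987.7 K

For a van der Waals gas the second virial coefficient B₂ = b − a/(RT) vanishes at T_B = a/(Rb).
T_B = 4.267/(0.08314×0.05196) = 4.267/0.0043200 = 987.7 K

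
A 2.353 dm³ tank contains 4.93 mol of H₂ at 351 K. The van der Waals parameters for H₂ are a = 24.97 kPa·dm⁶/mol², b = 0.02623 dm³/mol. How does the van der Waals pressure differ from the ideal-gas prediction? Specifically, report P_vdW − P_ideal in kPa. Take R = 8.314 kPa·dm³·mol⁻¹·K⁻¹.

Ideal: P_ideal = nRT/V = (4.93)(8.314)(351)/2.353 = 6114.24 kPa
vdW: P = nRT/(V − nb) − a n²/V² = 14386.8/2.22369 − 606.893/5.53661 = 6469.79 − 109.615 = 6360.18 kPa
ΔP = 6360.18 − 6114.24 = 245.9 kPa

ΔP ≈ 245.9 kPa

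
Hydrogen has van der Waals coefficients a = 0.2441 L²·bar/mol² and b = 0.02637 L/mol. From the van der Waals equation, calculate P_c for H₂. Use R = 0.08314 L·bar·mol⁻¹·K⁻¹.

For a van der Waals gas, P_c = a/(27b²).
P_c = 0.2441/(27×(0.02637)²) = 0.2441/0.018775 = 13.00 bar

P_c ≈ 13.00 bar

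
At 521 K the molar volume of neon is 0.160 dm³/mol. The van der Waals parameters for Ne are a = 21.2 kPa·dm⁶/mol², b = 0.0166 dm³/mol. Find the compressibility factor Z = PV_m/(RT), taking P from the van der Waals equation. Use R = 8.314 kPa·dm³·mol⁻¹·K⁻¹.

Z ≈ 1.085

P = RT/(V_m − b) − a/V_m² = (8.314)(521)/(0.160 − 0.0166) − 21.2/(0.160)²
  = 4331.6/0.14340 − 828.13 = 30206 − 828.13 = 29378 kPa
Z = PV_m/(RT) = (29378)(0.160)/((8.314)(521)) = 4700.5/4331.6 = 1.085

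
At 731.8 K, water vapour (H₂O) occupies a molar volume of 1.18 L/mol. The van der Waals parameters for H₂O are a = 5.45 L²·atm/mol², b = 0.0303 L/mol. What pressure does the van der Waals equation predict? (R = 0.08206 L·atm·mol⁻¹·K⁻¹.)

P = RT/(V_m − b) − a/V_m²
RT/(V_m − b) = (0.08206)(731.8)/(1.18 − 0.0303) = 60.052/1.1497 = 52.233 atm
a/V_m² = 5.45/(1.18)² = 3.9141 atm
P = 52.233 − 3.9141 = 48.32 atm

P ≈ 48.32 atm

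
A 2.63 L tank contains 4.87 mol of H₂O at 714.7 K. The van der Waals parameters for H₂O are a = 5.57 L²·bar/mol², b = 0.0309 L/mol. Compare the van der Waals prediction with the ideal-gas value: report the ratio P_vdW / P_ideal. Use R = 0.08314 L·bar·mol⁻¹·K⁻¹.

P_vdW / P_ideal ≈ 0.8871

Ideal: P_ideal = nRT/V = (4.87)(0.08314)(714.7)/2.63 = 110.029 bar
vdW: P = nRT/(V − nb) − a n²/V² = 289.376/2.47952 − 132.103/6.91690 = 116.706 − 19.0986 = 97.607 bar
Ratio = 97.607/110.029 = 0.8871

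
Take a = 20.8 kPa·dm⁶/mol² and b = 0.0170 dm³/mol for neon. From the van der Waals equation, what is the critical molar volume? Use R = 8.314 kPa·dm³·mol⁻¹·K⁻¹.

For a van der Waals gas, V_m,c = 3b.
V_m,c = 3×0.0170 = 0.05100 dm³/mol

V_m,c ≈ 0.05100 dm³/mol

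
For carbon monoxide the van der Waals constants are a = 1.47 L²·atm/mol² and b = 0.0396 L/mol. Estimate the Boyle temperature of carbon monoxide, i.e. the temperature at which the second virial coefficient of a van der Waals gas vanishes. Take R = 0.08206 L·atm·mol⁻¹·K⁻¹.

T_B ≈ 452.4 K

For a van der Waals gas the second virial coefficient B₂ = b − a/(RT) vanishes at T_B = a/(Rb).
T_B = 1.47/(0.08206×0.0396) = 1.47/0.0032496 = 452.4 K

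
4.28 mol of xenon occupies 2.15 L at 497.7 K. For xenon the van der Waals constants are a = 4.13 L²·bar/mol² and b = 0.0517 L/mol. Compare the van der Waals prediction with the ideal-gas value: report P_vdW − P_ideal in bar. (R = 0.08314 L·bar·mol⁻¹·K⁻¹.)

Ideal: P_ideal = nRT/V = (4.28)(0.08314)(497.7)/2.15 = 82.3726 bar
vdW: P = nRT/(V − nb) − a n²/V² = 177.101/1.92872 − 75.6550/4.62250 = 91.8231 − 16.3667 = 75.4564 bar
ΔP = 75.4564 − 82.3726 = -6.916 bar

ΔP ≈ -6.916 bar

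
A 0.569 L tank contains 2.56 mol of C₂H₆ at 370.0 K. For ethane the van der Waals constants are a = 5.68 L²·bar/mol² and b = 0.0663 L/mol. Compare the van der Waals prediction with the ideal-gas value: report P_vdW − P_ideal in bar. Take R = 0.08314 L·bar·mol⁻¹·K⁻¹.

Ideal: P_ideal = nRT/V = (2.56)(0.08314)(370.0)/0.569 = 138.401 bar
vdW: P = nRT/(V − nb) − a n²/V² = 78.7502/0.399272 − 37.2244/0.323761 = 197.234 − 114.975 = 82.259 bar
ΔP = 82.259 − 138.401 = -56.14 bar

ΔP ≈ -56.14 bar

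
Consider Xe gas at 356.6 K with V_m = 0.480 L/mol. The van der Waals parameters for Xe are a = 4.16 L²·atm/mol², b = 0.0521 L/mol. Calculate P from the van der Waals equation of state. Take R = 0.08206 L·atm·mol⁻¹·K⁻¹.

P = RT/(V_m − b) − a/V_m²
RT/(V_m − b) = (0.08206)(356.6)/(0.480 − 0.0521) = 29.263/0.42790 = 68.387 atm
a/V_m² = 4.16/(0.480)² = 18.056 atm
P = 68.387 − 18.056 = 50.33 atm

P ≈ 50.33 atm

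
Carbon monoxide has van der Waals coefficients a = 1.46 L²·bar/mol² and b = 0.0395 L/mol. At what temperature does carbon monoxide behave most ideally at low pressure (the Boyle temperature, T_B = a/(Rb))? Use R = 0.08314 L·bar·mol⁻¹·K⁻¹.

T_B ≈ 444.6 K

For a van der Waals gas the second virial coefficient B₂ = b − a/(RT) vanishes at T_B = a/(Rb).
T_B = 1.46/(0.08314×0.0395) = 1.46/0.0032840 = 444.6 K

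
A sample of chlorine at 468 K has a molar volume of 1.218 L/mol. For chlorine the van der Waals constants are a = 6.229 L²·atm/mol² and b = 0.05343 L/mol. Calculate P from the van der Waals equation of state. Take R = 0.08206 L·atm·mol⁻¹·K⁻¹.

P ≈ 28.78 atm

P = RT/(V_m − b) − a/V_m²
RT/(V_m − b) = (0.08206)(468)/(1.218 − 0.05343) = 38.404/1.1646 = 32.976 atm
a/V_m² = 6.229/(1.218)² = 4.1988 atm
P = 32.976 − 4.1988 = 28.78 atm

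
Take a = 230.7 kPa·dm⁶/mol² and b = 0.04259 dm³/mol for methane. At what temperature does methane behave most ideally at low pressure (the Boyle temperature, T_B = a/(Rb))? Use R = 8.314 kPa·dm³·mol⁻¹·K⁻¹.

For a van der Waals gas the second virial coefficient B₂ = b − a/(RT) vanishes at T_B = a/(Rb).
T_B = 230.7/(8.314×0.04259) = 230.7/0.35409 = 651.5 K

T_B ≈ 651.5 K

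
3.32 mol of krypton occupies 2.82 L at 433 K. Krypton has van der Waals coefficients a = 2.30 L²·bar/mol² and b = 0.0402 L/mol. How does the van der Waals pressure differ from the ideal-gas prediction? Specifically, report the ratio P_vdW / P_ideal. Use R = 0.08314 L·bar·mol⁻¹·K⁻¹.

Ideal: P_ideal = nRT/V = (3.32)(0.08314)(433)/2.82 = 42.3825 bar
vdW: P = nRT/(V − nb) − a n²/V² = 119.519/2.68654 − 25.3515/7.95240 = 44.4881 − 3.18791 = 41.3002 bar
Ratio = 41.3002/42.3825 = 0.9745

P_vdW / P_ideal ≈ 0.9745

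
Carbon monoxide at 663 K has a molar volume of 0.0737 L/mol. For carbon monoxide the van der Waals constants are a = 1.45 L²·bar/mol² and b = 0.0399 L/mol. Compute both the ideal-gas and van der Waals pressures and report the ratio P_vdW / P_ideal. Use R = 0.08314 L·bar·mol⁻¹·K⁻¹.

Ideal: P_ideal = RT/V_m = (0.08314)(663)/0.0737 = 747.922 bar
vdW: P = RT/(V_m − b) − a/V_m² = 55.1218/0.0338000 − 1.45/0.00543169 = 1630.82 − 266.952 = 1363.87 bar
Ratio = 1363.87/747.922 = 1.824

P_vdW / P_ideal ≈ 1.824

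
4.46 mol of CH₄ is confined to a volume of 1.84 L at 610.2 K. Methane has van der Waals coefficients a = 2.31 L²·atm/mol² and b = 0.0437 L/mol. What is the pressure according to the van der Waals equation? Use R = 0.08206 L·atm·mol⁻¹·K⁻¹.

P ≈ 122.2 atm

P = nRT/(V − nb) − a n²/V²
nRT/(V − nb) = (4.46)(0.08206)(610.2)/(1.84 − 4.46×0.0437) = 223.33/1.6451 = 135.75 atm
a n²/V² = (2.31)(4.46)²/(1.84)² = 13.572 atm
P = 135.75 − 13.572 = 122.2 atm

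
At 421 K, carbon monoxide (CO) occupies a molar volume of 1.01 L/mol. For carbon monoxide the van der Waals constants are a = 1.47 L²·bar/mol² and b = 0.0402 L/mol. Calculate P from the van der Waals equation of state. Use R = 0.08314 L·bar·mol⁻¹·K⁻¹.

P ≈ 34.65 bar

P = RT/(V_m − b) − a/V_m²
RT/(V_m − b) = (0.08314)(421)/(1.01 − 0.0402) = 35.002/0.96980 = 36.092 bar
a/V_m² = 1.47/(1.01)² = 1.4410 bar
P = 36.092 − 1.4410 = 34.65 bar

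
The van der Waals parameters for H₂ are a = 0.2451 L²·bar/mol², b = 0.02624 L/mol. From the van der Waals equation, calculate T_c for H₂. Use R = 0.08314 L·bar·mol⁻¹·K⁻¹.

For a van der Waals gas, T_c = 8a/(27Rb).
T_c = 8×0.2451/(27×0.08314×0.02624) = 1.9608/0.058903 = 33.29 K

T_c ≈ 33.29 K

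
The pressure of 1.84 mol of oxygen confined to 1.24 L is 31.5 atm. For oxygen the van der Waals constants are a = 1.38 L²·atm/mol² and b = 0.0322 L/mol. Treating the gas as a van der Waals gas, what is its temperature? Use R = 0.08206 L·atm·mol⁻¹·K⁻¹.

T ≈ 270.1 K

T = (P + a n²/V²)(V − nb)/(nR)
P + a n²/V² = 31.5 + (1.38)(1.84)²/(1.24)² = 34.539 atm
V − nb = 1.24 − (1.84)(0.0322) = 1.1808 L
T = (34.539)(1.1808)/((1.84)(0.08206)) = 270.1 K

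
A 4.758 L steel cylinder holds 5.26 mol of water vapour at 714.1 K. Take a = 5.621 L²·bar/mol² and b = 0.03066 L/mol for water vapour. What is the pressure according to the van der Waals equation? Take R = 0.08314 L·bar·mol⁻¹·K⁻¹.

P ≈ 61.07 bar

P = nRT/(V − nb) − a n²/V²
nRT/(V − nb) = (5.26)(0.08314)(714.1)/(4.758 − 5.26×0.03066) = 312.29/4.5967 = 67.938 bar
a n²/V² = (5.621)(5.26)²/(4.758)² = 6.8697 bar
P = 67.938 − 6.8697 = 61.07 bar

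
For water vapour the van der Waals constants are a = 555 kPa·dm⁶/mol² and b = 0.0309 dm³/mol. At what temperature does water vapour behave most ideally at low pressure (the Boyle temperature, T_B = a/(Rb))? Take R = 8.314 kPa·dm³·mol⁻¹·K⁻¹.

T_B ≈ 2160 K

For a van der Waals gas the second virial coefficient B₂ = b − a/(RT) vanishes at T_B = a/(Rb).
T_B = 555/(8.314×0.0309) = 555/0.25690 = 2160 K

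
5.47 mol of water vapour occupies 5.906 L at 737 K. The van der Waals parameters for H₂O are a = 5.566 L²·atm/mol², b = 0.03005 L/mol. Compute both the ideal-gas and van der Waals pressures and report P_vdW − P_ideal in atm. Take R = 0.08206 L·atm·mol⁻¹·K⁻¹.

Ideal: P_ideal = nRT/V = (5.47)(0.08206)(737)/5.906 = 56.0135 atm
vdW: P = nRT/(V − nb) − a n²/V² = 330.816/5.74163 − 166.540/34.8808 = 57.6171 − 4.77455 = 52.8426 atm
ΔP = 52.8426 − 56.0135 = -3.171 atm

ΔP ≈ -3.171 atm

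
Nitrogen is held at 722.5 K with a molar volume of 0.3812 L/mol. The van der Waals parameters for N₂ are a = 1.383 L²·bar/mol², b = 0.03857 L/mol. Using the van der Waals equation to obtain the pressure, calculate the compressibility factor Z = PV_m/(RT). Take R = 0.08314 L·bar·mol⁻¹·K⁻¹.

Z ≈ 1.052

P = RT/(V_m − b) − a/V_m² = (0.08314)(722.5)/(0.3812 − 0.03857) − 1.383/(0.3812)²
  = 60.069/0.34263 − 9.5174 = 175.32 − 9.5174 = 165.80 bar
Z = PV_m/(RT) = (165.80)(0.3812)/((0.08314)(722.5)) = 63.203/60.069 = 1.052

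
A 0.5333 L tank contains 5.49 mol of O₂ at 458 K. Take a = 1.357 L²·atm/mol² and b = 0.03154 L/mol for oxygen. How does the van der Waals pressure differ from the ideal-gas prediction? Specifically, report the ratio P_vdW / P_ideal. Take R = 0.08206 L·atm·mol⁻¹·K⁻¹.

P_vdW / P_ideal ≈ 1.109

Ideal: P_ideal = nRT/V = (5.49)(0.08206)(458)/0.5333 = 386.899 atm
vdW: P = nRT/(V − nb) − a n²/V² = 206.333/0.360145 − 40.9001/0.284409 = 572.916 − 143.807 = 429.109 atm
Ratio = 429.109/386.899 = 1.109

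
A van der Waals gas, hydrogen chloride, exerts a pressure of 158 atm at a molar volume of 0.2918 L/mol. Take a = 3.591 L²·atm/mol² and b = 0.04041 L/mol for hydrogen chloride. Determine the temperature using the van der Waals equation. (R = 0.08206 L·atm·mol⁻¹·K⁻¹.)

T ≈ 613.2 K

T = (P + a/V_m²)(V_m − b)/R
P + a/V_m² = 158 + 3.591/(0.2918)² = 200.17 atm
V_m − b = 0.2918 − 0.04041 = 0.25139 L/mol
T = (200.17)(0.25139)/0.08206 = 613.2 K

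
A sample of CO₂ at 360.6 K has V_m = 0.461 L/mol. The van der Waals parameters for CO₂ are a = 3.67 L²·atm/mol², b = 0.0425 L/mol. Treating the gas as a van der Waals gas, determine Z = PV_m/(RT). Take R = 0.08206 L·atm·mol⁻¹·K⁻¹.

P = RT/(V_m − b) − a/V_m² = (0.08206)(360.6)/(0.461 − 0.0425) − 3.67/(0.461)²
  = 29.591/0.41850 − 17.269 = 70.707 − 17.269 = 53.438 atm
Z = PV_m/(RT) = (53.438)(0.461)/((0.08206)(360.6)) = 24.635/29.591 = 0.8325

Z ≈ 0.8325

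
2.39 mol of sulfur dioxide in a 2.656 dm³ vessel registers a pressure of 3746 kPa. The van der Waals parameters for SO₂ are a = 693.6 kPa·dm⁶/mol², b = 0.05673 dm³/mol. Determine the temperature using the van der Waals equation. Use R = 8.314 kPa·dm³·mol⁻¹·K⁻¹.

T = (P + a n²/V²)(V − nb)/(nR)
P + a n²/V² = 3746 + (693.6)(2.39)²/(2.656)² = 4307.6 kPa
V − nb = 2.656 − (2.39)(0.05673) = 2.5204 dm³
T = (4307.6)(2.5204)/((2.39)(8.314)) = 546.4 K

T ≈ 546.4 K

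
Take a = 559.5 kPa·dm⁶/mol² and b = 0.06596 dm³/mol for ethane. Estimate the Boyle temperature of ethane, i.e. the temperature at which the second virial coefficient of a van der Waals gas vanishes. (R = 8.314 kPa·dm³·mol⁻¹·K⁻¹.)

T_B ≈ 1020 K

For a van der Waals gas the second virial coefficient B₂ = b − a/(RT) vanishes at T_B = a/(Rb).
T_B = 559.5/(8.314×0.06596) = 559.5/0.54839 = 1020 K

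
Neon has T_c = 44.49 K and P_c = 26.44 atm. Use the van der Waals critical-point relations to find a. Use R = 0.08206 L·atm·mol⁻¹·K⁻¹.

a ≈ 0.2127 L²·atm/mol²

From T_c = 8a/(27Rb) and P_c = a/(27b²): a = 27 R² T_c²/(64 P_c).
a = 27×(0.08206)²×(44.49)²/(64×26.44) = 359.87/1692.2 = 0.2127 L²·atm/mol²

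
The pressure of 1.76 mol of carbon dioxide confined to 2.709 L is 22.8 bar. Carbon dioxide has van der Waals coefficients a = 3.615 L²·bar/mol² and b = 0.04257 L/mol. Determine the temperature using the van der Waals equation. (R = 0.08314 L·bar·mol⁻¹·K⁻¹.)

T ≈ 437.9 K

T = (P + a n²/V²)(V − nb)/(nR)
P + a n²/V² = 22.8 + (3.615)(1.76)²/(2.709)² = 24.326 bar
V − nb = 2.709 − (1.76)(0.04257) = 2.6341 L
T = (24.326)(2.6341)/((1.76)(0.08314)) = 437.9 K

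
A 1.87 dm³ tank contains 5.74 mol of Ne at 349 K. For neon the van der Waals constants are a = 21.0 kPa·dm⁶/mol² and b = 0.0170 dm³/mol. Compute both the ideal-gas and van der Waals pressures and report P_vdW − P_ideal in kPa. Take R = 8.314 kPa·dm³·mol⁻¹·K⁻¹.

Ideal: P_ideal = nRT/V = (5.74)(8.314)(349)/1.87 = 8906.47 kPa
vdW: P = nRT/(V − nb) − a n²/V² = 16655.1/1.77242 − 691.900/3.49690 = 9396.81 − 197.861 = 9198.95 kPa
ΔP = 9198.95 − 8906.47 = 292.5 kPa

ΔP ≈ 292.5 kPa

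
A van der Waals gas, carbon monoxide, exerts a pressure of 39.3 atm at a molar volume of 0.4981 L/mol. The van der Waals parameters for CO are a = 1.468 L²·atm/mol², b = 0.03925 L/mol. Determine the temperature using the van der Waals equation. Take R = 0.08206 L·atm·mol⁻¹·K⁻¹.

T = (P + a/V_m²)(V_m − b)/R
P + a/V_m² = 39.3 + 1.468/(0.4981)² = 45.217 atm
V_m − b = 0.4981 − 0.03925 = 0.45885 L/mol
T = (45.217)(0.45885)/0.08206 = 252.8 K

T ≈ 252.8 K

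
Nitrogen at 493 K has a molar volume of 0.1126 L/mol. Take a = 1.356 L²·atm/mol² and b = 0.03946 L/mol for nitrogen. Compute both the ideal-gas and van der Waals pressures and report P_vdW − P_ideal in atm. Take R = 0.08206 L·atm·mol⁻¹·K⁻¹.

ΔP ≈ 86.89 atm

Ideal: P_ideal = RT/V_m = (0.08206)(493)/0.1126 = 359.286 atm
vdW: P = RT/(V_m − b) − a/V_m² = 40.4556/0.0731400 − 1.356/0.0126788 = 553.126 − 106.950 = 446.176 atm
ΔP = 446.176 − 359.286 = 86.89 atm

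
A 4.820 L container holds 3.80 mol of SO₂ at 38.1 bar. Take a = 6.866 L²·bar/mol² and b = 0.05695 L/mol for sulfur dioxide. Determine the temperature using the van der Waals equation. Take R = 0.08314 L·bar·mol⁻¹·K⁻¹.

T ≈ 617.4 K

T = (P + a n²/V²)(V − nb)/(nR)
P + a n²/V² = 38.1 + (6.866)(3.80)²/(4.820)² = 42.368 bar
V − nb = 4.820 − (3.80)(0.05695) = 4.6036 L
T = (42.368)(4.6036)/((3.80)(0.08314)) = 617.4 K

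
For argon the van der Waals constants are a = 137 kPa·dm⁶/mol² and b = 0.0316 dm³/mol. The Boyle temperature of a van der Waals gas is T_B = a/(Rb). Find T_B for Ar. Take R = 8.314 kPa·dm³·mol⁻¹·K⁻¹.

T_B ≈ 521.5 K

For a van der Waals gas the second virial coefficient B₂ = b − a/(RT) vanishes at T_B = a/(Rb).
T_B = 137/(8.314×0.0316) = 137/0.26272 = 521.5 K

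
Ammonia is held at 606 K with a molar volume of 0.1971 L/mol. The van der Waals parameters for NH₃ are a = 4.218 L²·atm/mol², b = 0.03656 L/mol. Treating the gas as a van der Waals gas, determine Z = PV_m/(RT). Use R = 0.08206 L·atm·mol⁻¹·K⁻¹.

P = RT/(V_m − b) − a/V_m² = (0.08206)(606)/(0.1971 − 0.03656) − 4.218/(0.1971)²
  = 49.728/0.16054 − 108.58 = 309.75 − 108.58 = 201.17 atm
Z = PV_m/(RT) = (201.17)(0.1971)/((0.08206)(606)) = 39.651/49.728 = 0.7974

Z ≈ 0.7974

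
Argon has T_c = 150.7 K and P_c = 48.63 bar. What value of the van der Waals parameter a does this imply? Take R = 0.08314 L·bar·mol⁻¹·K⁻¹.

a ≈ 1.362 L²·bar/mol²

From T_c = 8a/(27Rb) and P_c = a/(27b²): a = 27 R² T_c²/(64 P_c).
a = 27×(0.08314)²×(150.7)²/(64×48.63) = 4238.5/3112.3 = 1.362 L²·bar/mol²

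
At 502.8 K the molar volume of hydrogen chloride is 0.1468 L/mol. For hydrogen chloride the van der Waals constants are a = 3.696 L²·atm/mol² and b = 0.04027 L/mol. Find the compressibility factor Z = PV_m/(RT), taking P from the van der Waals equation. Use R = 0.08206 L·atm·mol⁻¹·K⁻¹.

P = RT/(V_m − b) − a/V_m² = (0.08206)(502.8)/(0.1468 − 0.04027) − 3.696/(0.1468)²
  = 41.260/0.10653 − 171.51 = 387.31 − 171.51 = 215.80 atm
Z = PV_m/(RT) = (215.80)(0.1468)/((0.08206)(502.8)) = 31.679/41.260 = 0.7678

Z ≈ 0.7678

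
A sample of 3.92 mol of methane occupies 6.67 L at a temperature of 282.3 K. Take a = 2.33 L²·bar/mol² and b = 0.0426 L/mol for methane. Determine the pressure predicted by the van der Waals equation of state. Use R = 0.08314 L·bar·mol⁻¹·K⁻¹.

P ≈ 13.34 bar

P = nRT/(V − nb) − a n²/V²
nRT/(V − nb) = (3.92)(0.08314)(282.3)/(6.67 − 3.92×0.0426) = 92.004/6.5030 = 14.148 bar
a n²/V² = (2.33)(3.92)²/(6.67)² = 0.80478 bar
P = 14.148 − 0.80478 = 13.34 bar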